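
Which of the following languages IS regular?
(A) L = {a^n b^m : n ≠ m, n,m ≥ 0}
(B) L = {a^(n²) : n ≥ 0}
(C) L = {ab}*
(C) {ab}*

(C) L = {ab}* is regular.

This can be recognized by a finite automaton (DFA/NFA).
Regular expressions like {ab}* define regular languages.

The other choices are not regular:
- {a^(n²) : n ≥ 0}: After pumping, length is no longer a perfect square
- {a^n b^m : n ≠ m, n,m ≥ 0}: After pumping a's, we can make n = m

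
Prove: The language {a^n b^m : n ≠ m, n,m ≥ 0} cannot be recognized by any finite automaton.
Assume for contradiction that L is regular, and let p ≥ 1 be the pumping length given by the pumping lemma.
Choose s = a^p b^(p + p!). Then s ∈ L because p ≠ p + p! (as p! ≥ 1), and |s| ≥ p.
By the pumping lemma, s = xyz for some x, y, z with |xy| ≤ p, |y| ≥ 1, and xy^i z ∈ L for every i ≥ 0.
Since |xy| ≤ p and the first p symbols of s are all a's, y = a^k for some k with 1 ≤ k ≤ p.
For every i ≥ 0, xy^i z = a^(p + (i − 1)k) b^(p + p!).

Because 1 ≤ k ≤ p, k divides p!. Let t = p!/k (a positive integer) and take i = t + 1.
Then the number of a's is p + tk = p + p!, which equals the number of b's.
So xy^(t+1) z = a^(p + p!) b^(p + p!) has equally many a's and b's and is NOT in L.

This contradicts the pumping lemma, which requires xy^i z ∈ L for all i ≥ 0.
Hence L = {a^n b^m : n ≠ m, n,m ≥ 0} is not regular. ∎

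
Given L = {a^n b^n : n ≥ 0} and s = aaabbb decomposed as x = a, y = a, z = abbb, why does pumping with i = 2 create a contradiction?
xy²z = aaaabbb ∉ L

Pumping with i = 2 replaces y = a by y² = aa:
- Original: s = xyz = aaabbb; aaabbb = a^3 b^3 has equal counts (3 = 3), so it is in L
- Pumped: xy²z = a · aa · abbb = aaaabbb
- aaaabbb has 4 a's and 3 b's; 4 ≠ 3, so it is not in L

The pumping lemma would require xy²z ∈ L, so this decomposition yields a contradiction.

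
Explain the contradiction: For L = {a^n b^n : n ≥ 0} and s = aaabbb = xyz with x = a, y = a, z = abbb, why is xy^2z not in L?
xy²z = aaaabbb ∉ L

Pumping with i = 2 replaces y = a by y² = aa:
- Original: s = xyz = aaabbb; aaabbb = a^3 b^3 has equal counts (3 = 3), so it is in L
- Pumped: xy²z = a · aa · abbb = aaaabbb
- aaaabbb has 4 a's and 3 b's; 4 ≠ 3, so it is not in L

The pumping lemma would require xy²z ∈ L, so this decomposition yields a contradiction.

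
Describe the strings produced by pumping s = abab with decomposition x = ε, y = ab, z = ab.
{xy^i z : i ≥ 0} = {(ab)^(i+1) : i ≥ 0} = {ab, abab, ababab, ...}

With x = ε, y = ab, z = ab: Pumping 'ab' gives strings of alternating a's and b's.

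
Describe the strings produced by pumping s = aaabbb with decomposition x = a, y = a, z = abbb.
{xy^i z : i ≥ 0} = {a^(2+i) b^3 : i ≥ 0} = {aabbb, aaabbb, aaaabbb, ...}

With x = a, y = a, z = abbb: Starting with aaabbb and pumping the second 'a', we get strings with 2+i a's followed by 3 b's for i = 0, 1, 2, ...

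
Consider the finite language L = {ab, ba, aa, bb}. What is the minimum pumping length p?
p = 3

For a finite language L, the pumping lemma holds vacuously if p > max|s| for s ∈ L.

The longest string in L = {ab, ba, aa, bb} has length 2.
If p = 3, then no string s ∈ L has |s| ≥ p, so the condition is vacuously true.

The minimum pumping length is p = 3.

Why no smaller p works: for any p ≤ 2, the longest string s ∈ L has |s| = 2 ≥ p, so it would
have to be pumpable; but pumping up (i = 2, 3, ...) produces ever longer strings, which cannot all lie in the
finite language L. So the pumping property fails for every p ≤ 2.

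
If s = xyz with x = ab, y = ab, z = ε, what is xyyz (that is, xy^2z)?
ababab

Given x = 'ab', y = 'ab', z = '' and i = 2:

xy^2z = x + y·y·...·y (2 times) + z
       = 'ab' + 'ab'^2 + ''
       = 'ab' + 'abab' + ''
       = 'ababab'

The pumped string is 'ababab' with length 6.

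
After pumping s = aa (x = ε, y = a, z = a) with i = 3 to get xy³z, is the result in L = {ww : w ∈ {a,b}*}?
Yes

xy³z = ε · aaa · a = aaaa.
aaaa splits into halves aa · aa, which are equal, so it is in L (w = aa).
(A single pumped string landing in L is not a contradiction by itself; a non-regularity proof needs some i for which xy^i z ∉ L, for every admissible decomposition.)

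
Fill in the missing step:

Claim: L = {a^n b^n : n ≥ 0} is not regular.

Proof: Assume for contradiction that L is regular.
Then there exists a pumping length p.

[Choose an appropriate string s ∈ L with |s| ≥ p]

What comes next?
s = a^p b^p

This string is in L (has equal a's and b's) and has length 2p ≥ p.
Any decomposition xyz with |xy| ≤ p means y consists only of a's,
so pumping will unbalance the counts.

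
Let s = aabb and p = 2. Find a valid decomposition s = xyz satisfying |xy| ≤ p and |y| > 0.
x = '', y = 'aa', z = 'bb'

For s = aabb and p = 2, one valid decomposition is:
- x = '' (length 0)
- y = 'aa' (length 2)
- z = 'bb' (length 2)

Verification:
- xyz = '' + 'aa' + 'bb' = aabb ✓
- |xy| = 2 ≤ 2 ✓
- |y| = 2 > 0 ✓

All pumping lemma constraints are satisfied.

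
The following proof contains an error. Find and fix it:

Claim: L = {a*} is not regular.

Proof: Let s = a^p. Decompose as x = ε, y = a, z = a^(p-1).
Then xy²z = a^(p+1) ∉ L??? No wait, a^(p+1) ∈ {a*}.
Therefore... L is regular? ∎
Error: The proof attempts to show a*  is not regular, but a* IS regular!

Correction: a* is a regular language (recognized by a simple DFA with one accepting state and self-loop on 'a'). The pumping lemma can only prove non-regularity, not regularity. For regular languages, pumping always works.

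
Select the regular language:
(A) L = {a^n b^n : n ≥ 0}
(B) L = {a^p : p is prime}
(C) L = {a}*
(C) {a}*

(C) L = {a}* is regular.

This can be recognized by a finite automaton (DFA/NFA).
Regular expressions like {a}* define regular languages.

The other choices are not regular:
- {a^n b^n : n ≥ 0}: After pumping, the number of a's and b's become unequal
- {a^p : p is prime}: After pumping, the length becomes composite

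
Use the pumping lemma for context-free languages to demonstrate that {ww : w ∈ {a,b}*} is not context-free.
Assume for contradiction that L is context-free, and let p ≥ 1 be the pumping length given by the pumping lemma for CFLs.
Choose s = a^p b^p a^p b^p. Then s ∈ L (take w = a^p b^p) and |s| = 4p ≥ p.
By the CFL pumping lemma, s = uvxyz for some u, v, x, y, z with |vxy| ≤ p, |vy| ≥ 1, and uv^i xy^i z ∈ L for every i ≥ 0.

Write s as four blocks A₁ B₁ A₂ B₂ with A₁ = A₂ = a^p and B₁ = B₂ = b^p. Since |vxy| ≤ p, the window vxy lies inside at most two adjacent blocks. Take i = 0 and let t = uxz, so |t| = 4p − |vy| with 1 ≤ |vy| ≤ p. If |t| is odd, t ∉ L immediately, so assume |vy| is even (hence |vy| ≥ 2) and |t|/2 = 2p − |vy|/2, which satisfies p ≤ |t|/2 ≤ 2p − 1.

Case 1 (vxy inside A₁B₁): t = a^(p−j) b^(p−l) a^p b^p with j + l = |vy|. The second half of t has length < 2p, so it is a suffix of the trailing a^p b^p and ends in b; the first half is a^(p−j) b^(p−l) a^((j+l)/2), which ends in a because (j+l)/2 ≥ 1. The halves differ, so t ∉ L.

Case 2 (vxy inside B₁A₂, straddling the middle): t = a^p b^(p−j) a^(p−l) b^p with j + l = |vy|. If t = ww, then w is a prefix of t of length ≥ p, so w begins with a^p; and w is a suffix of t of length ≥ p, so w ends with b^p. That forces |w| ≥ 2p, contradicting |w| = |t|/2 ≤ 2p − 1. So t ∉ L.

Case 3 (vxy inside A₂B₂): t = a^p b^p a^(p−j) b^(p−l) with j + l = |vy|. The first half of t is a prefix of a^p b^p, so it begins with a; the second half is b^((j+l)/2) a^(p−j) b^(p−l), which begins with b. The halves differ, so t ∉ L.

In every case uv⁰xy⁰z = uxz ∉ L.

This contradicts the CFL pumping lemma, which requires uv^i xy^i z ∈ L for all i ≥ 0.
Hence L = {ww : w ∈ {a,b}*} is not context-free. ∎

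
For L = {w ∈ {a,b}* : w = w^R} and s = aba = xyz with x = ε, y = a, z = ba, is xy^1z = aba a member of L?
Yes

xy¹z = ε · a · ba = aba.
aba reversed is aba, the same string, so it is a palindrome and is in L.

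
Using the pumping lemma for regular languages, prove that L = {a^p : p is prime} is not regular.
Assume for contradiction that L is regular, and let p ≥ 1 be the pumping length given by the pumping lemma.
Choose a prime q with q ≥ p (one exists because there are infinitely many primes) and let s = a^q. Then s ∈ L and |s| = q ≥ p.
By the pumping lemma, s = xyz for some x, y, z with |xy| ≤ p, |y| ≥ 1, and xy^i z ∈ L for every i ≥ 0.
Here y = a^k for some k with 1 ≤ k ≤ p, and xy^i z = a^(q + (i − 1)k) for every i ≥ 0.

Take i = q + 1: |xy^(q+1) z| = q + qk = q(k + 1).
Both factors satisfy q ≥ 2 and k + 1 ≥ 2, so q(k + 1) is composite, and xy^(q+1) z ∉ L.

This contradicts the pumping lemma, which requires xy^i z ∈ L for all i ≥ 0.
Hence L = {a^p : p is prime} is not regular. ∎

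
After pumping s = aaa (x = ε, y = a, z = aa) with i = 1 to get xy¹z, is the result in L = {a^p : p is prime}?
Yes

xy¹z = ε · a · aa = aaa.
aaa has length 3, which is prime, so it is in L.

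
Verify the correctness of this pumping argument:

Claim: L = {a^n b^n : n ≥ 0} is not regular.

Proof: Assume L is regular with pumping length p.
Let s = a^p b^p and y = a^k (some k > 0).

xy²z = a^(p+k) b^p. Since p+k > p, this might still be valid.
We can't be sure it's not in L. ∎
The proof is INCORRECT.

Error: The conclusion is wrong.
xy²z = a^(p+k) b^p is definitely NOT in L because the number of a's (p+k) ≠ number of b's (p).
The proof incorrectly doubts what is actually a valid contradiction.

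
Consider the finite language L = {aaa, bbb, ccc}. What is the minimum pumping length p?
p = 4

For a finite language L, the pumping lemma holds vacuously if p > max|s| for s ∈ L.

The longest string in L = {aaa, bbb, ccc} has length 3.
If p = 4, then no string s ∈ L has |s| ≥ p, so the condition is vacuously true.

The minimum pumping length is p = 4.

Why no smaller p works: for any p ≤ 3, the longest string s ∈ L has |s| = 3 ≥ p, so it would
have to be pumpable; but pumping up (i = 2, 3, ...) produces ever longer strings, which cannot all lie in the
finite language L. So the pumping property fails for every p ≤ 3.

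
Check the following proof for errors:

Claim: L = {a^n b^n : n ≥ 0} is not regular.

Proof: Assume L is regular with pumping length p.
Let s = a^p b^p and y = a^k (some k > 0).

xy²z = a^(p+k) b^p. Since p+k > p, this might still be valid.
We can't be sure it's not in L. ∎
The proof is INCORRECT.

Error: The conclusion is wrong.
xy²z = a^(p+k) b^p is definitely NOT in L because the number of a's (p+k) ≠ number of b's (p).
The proof incorrectly doubts what is actually a valid contradiction.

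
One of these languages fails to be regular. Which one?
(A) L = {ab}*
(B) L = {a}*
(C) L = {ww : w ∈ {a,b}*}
(C) {ww : w ∈ {a,b}*}

(C) L = {ww : w ∈ {a,b}*} is NOT regular.

The pumping lemma can be used to prove this:
After pumping, the two halves no longer match

The other languages are regular because they can be recognized by finite automata.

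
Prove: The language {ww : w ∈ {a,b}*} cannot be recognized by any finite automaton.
Assume for contradiction that L is regular, and let p ≥ 1 be the pumping length given by the pumping lemma.
Choose s = a^p b a^p b. Then s ∈ L (take w = a^p b) and |s| = 2p + 2 ≥ p.
By the pumping lemma, s = xyz for some x, y, z with |xy| ≤ p, |y| ≥ 1, and xy^i z ∈ L for every i ≥ 0.
Since |xy| ≤ p and the first p symbols of s are all a's, y = a^k for some k with 1 ≤ k ≤ p.

Take i = 2: t = xy²z = a^(p + k) b a^p b.
Suppose t = uu for some string u. The string t contains exactly two b's and ends in b, so u contains exactly one b and ends in b; hence u = a^j b for some j, and uu = a^j b a^j b. Comparing with t = a^(p + k) b a^p b forces j = p + k (first block) and j = p (second block), which is impossible since k ≥ 1. So t ∉ L.

This contradicts the pumping lemma, which requires xy^i z ∈ L for all i ≥ 0.
Hence L = {ww : w ∈ {a,b}*} is not regular. ∎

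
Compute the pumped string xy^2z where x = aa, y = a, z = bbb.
aaaabbb

Given x = 'aa', y = 'a', z = 'bbb' and i = 2:

xy^2z = x + y·y·...·y (2 times) + z
       = 'aa' + 'a'^2 + 'bbb'
       = 'aa' + 'aa' + 'bbb'
       = 'aaaabbb'

The pumped string is 'aaaabbb' with length 7.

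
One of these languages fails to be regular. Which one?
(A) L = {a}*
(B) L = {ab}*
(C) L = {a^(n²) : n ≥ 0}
(C) {a^(n²) : n ≥ 0}

(C) L = {a^(n²) : n ≥ 0} is NOT regular.

The pumping lemma can be used to prove this:
After pumping, length is no longer a perfect square

The other languages are regular because they can be recognized by finite automata.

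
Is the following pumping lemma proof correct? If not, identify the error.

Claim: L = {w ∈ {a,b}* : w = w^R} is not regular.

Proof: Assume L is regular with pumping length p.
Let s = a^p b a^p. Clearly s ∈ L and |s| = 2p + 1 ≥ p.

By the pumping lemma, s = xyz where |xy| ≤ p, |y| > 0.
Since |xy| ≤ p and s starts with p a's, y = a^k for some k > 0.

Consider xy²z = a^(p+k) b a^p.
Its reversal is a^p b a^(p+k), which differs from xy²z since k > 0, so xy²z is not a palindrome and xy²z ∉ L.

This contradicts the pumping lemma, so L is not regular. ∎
The proof is correct.

This proof is valid because:
1. s = a^p b a^p is in L and is chosen in terms of p, so |s| ≥ p holds for every p
2. The decomposition analysis is correct: |xy| ≤ p forces y to lie inside the leading a's
3. The contradiction is valid: a^(p+k) b a^p has more a's before the b than after it, so it is not a palindrome
4. The conclusion follows logically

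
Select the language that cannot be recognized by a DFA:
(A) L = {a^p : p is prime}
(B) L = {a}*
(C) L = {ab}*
(A) {a^p : p is prime}

(A) L = {a^p : p is prime} is NOT regular.

The pumping lemma can be used to prove this:
After pumping, the length becomes composite

The other languages are regular because they can be recognized by finite automata.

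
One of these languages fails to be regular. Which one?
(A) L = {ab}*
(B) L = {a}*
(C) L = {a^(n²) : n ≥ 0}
(C) {a^(n²) : n ≥ 0}

(C) L = {a^(n²) : n ≥ 0} is NOT regular.

The pumping lemma can be used to prove this:
After pumping, length is no longer a perfect square

The other languages are regular because they can be recognized by finite automata.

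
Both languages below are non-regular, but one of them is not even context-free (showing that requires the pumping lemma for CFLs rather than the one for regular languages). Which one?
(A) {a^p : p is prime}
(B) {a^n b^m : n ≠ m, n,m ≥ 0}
(A) {a^p : p is prime}

(A) {a^p : p is prime} requires the CFL pumping lemma.

- {a^n b^m : n ≠ m, n,m ≥ 0} is context-free (but not regular)
  • Can be shown non-regular with the regular pumping lemma
  • After pumping a's, we can make n = m

- {a^p : p is prime} is NOT context-free
  • Requires the CFL pumping lemma to prove
  • The CFL pumping lemma also fails because prime gaps are unbounded

The CFL pumping lemma is "stronger" in that it can prove non-membership
in the larger class of context-free languages.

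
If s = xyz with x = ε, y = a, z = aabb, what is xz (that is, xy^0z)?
aabb

Given x = '', y = 'a', z = 'aabb' and i = 0:

xy^0z = x + y·y·...·y (0 times) + z
       = '' + 'a'^0 + 'aabb'
       = '' + '' + 'aabb'
       = 'aabb'

The pumped string is 'aabb' with length 4.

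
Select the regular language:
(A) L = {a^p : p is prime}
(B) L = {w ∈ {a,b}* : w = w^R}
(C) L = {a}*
(C) {a}*

(C) L = {a}* is regular.

This can be recognized by a finite automaton (DFA/NFA).
Regular expressions like {a}* define regular languages.

The other choices are not regular:
- {a^p : p is prime}: After pumping, the length becomes composite
- {w ∈ {a,b}* : w = w^R}: After pumping, the string is no longer symmetric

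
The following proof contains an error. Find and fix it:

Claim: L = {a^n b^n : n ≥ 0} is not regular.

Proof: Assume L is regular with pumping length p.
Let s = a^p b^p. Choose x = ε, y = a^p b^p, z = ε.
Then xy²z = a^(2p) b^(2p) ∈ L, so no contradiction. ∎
Error: The decomposition violates |xy| ≤ p. With y = a^p b^p, |xy| = |y| = 2p > p. (The proof also miscomputes xy²z, which would be a^p b^p a^p b^p rather than a^(2p) b^(2p), and it wrongly treats one harmless decomposition as settling the matter — the prover does not get to choose the decomposition.)

Correction: The pumping lemma requires |xy| ≤ p, and the argument must handle every decomposition satisfying |xy| ≤ p, |y| ≥ 1. Since s starts with p a's, any such y consists only of a's, say y = a^k with k ≥ 1. Then xy²z = a^(p+k) b^p has unequal numbers of a's and b's, so xy²z ∉ L — the required contradiction.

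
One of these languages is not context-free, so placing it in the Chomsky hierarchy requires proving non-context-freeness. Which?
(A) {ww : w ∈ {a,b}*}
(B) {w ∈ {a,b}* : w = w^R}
(A) {ww : w ∈ {a,b}*}

(A) {ww : w ∈ {a,b}*} requires the CFL pumping lemma.

- {w ∈ {a,b}* : w = w^R} is context-free (but not regular)
  • Can be shown non-regular with the regular pumping lemma
  • After pumping, the string is no longer symmetric

- {ww : w ∈ {a,b}*} is NOT context-free
  • Requires the CFL pumping lemma to prove
  • Even a PDA cannot compare two arbitrary halves symbol by symbol; CFL pumping on a^p b^p a^p b^p fails

The CFL pumping lemma is "stronger" in that it can prove non-membership
in the larger class of context-free languages.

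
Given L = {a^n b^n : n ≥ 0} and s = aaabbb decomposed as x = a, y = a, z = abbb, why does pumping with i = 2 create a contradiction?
xy²z = aaaabbb ∉ L

Pumping with i = 2 replaces y = a by y² = aa:
- Original: s = xyz = aaabbb; aaabbb = a^3 b^3 has equal counts (3 = 3), so it is in L
- Pumped: xy²z = a · aa · abbb = aaaabbb
- aaaabbb has 4 a's and 3 b's; 4 ≠ 3, so it is not in L

The pumping lemma would require xy²z ∈ L, so this decomposition yields a contradiction.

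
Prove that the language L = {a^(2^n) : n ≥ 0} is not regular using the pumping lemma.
Assume for contradiction that L is regular, and let p ≥ 1 be the pumping length given by the pumping lemma.
Choose s = a^(2^p). Then s ∈ L and |s| = 2^p ≥ p.
By the pumping lemma, s = xyz for some x, y, z with |xy| ≤ p, |y| ≥ 1, and xy^i z ∈ L for every i ≥ 0.
Here y = a^k for some k with 1 ≤ k ≤ |xy| ≤ p, and p < 2^p.

Take i = 2: |xy²z| = 2^p + k.
Now 2^p < 2^p + k ≤ 2^p + p < 2^p + 2^p = 2^(p+1).
So |xy²z| lies strictly between the consecutive powers of two 2^p and 2^(p+1), hence is not a power of 2, and xy²z ∉ L.

This contradicts the pumping lemma, which requires xy^i z ∈ L for all i ≥ 0.
Hence L = {a^(2^n) : n ≥ 0} is not regular. ∎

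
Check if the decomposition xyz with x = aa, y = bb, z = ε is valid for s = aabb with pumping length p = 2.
Violated: |xy| ≤ p

The decomposition x = aa, y = bb, z = ε for s = aabb with p = 2
violates the constraint: |xy| ≤ p

|xy| = |aabb| = 4 > 2 = p. The decomposition puts too many characters in xy.

Pumping lemma constraints:
1. xyz = s (decomposition is valid)
2. |xy| ≤ p
3. |y| > 0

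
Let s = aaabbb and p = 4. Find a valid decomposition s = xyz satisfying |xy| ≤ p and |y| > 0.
x = 'a', y = 'aab', z = 'bb'

For s = aaabbb and p = 4, one valid decomposition is:
- x = 'a' (length 1)
- y = 'aab' (length 3)
- z = 'bb' (length 2)

Verification:
- xyz = 'a' + 'aab' + 'bb' = aaabbb ✓
- |xy| = 4 ≤ 4 ✓
- |y| = 3 > 0 ✓

All pumping lemma constraints are satisfied.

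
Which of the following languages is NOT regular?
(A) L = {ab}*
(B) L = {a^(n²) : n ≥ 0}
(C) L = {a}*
(B) {a^(n²) : n ≥ 0}

(B) L = {a^(n²) : n ≥ 0} is NOT regular.

The pumping lemma can be used to prove this:
After pumping, length is no longer a perfect square

The other languages are regular because they can be recognized by finite automata.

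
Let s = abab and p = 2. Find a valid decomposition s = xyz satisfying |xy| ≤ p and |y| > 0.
x = '', y = 'ab', z = 'ab'

For s = abab and p = 2, one valid decomposition is:
- x = '' (length 0)
- y = 'ab' (length 2)
- z = 'ab' (length 2)

Verification:
- xyz = '' + 'ab' + 'ab' = abab ✓
- |xy| = 2 ≤ 2 ✓
- |y| = 2 > 0 ✓

All pumping lemma constraints are satisfied.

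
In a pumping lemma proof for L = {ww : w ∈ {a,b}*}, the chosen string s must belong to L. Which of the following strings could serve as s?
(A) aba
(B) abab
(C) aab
(B) abab

The pumping lemma is applied to a string s that lies in L, so first check membership of each option:
- (A) aba has odd length 3, so it cannot be written as ww and is not in L ✗
- (B) abab splits into halves ab · ab, which are equal, so it is in L (w = ab) ✓
- (C) aab has odd length 3, so it cannot be written as ww and is not in L ✗

Only (B) abab is in L, so it is the only candidate that could play the role of s.
(In a complete proof one picks s in terms of the pumping length p so that |s| ≥ p is guaranteed; a fixed string like abab illustrates the shape of such an s.)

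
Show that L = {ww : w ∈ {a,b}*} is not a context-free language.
Assume for contradiction that L is context-free, and let p ≥ 1 be the pumping length given by the pumping lemma for CFLs.
Choose s = a^p b^p a^p b^p. Then s ∈ L (take w = a^p b^p) and |s| = 4p ≥ p.
By the CFL pumping lemma, s = uvxyz for some u, v, x, y, z with |vxy| ≤ p, |vy| ≥ 1, and uv^i xy^i z ∈ L for every i ≥ 0.

Write s as four blocks A₁ B₁ A₂ B₂ with A₁ = A₂ = a^p and B₁ = B₂ = b^p. Since |vxy| ≤ p, the window vxy lies inside at most two adjacent blocks. Take i = 0 and let t = uxz, so |t| = 4p − |vy| with 1 ≤ |vy| ≤ p. If |t| is odd, t ∉ L immediately, so assume |vy| is even (hence |vy| ≥ 2) and |t|/2 = 2p − |vy|/2, which satisfies p ≤ |t|/2 ≤ 2p − 1.

Case 1 (vxy inside A₁B₁): t = a^(p−j) b^(p−l) a^p b^p with j + l = |vy|. The second half of t has length < 2p, so it is a suffix of the trailing a^p b^p and ends in b; the first half is a^(p−j) b^(p−l) a^((j+l)/2), which ends in a because (j+l)/2 ≥ 1. The halves differ, so t ∉ L.

Case 2 (vxy inside B₁A₂, straddling the middle): t = a^p b^(p−j) a^(p−l) b^p with j + l = |vy|. If t = ww, then w is a prefix of t of length ≥ p, so w begins with a^p; and w is a suffix of t of length ≥ p, so w ends with b^p. That forces |w| ≥ 2p, contradicting |w| = |t|/2 ≤ 2p − 1. So t ∉ L.

Case 3 (vxy inside A₂B₂): t = a^p b^p a^(p−j) b^(p−l) with j + l = |vy|. The first half of t is a prefix of a^p b^p, so it begins with a; the second half is b^((j+l)/2) a^(p−j) b^(p−l), which begins with b. The halves differ, so t ∉ L.

In every case uv⁰xy⁰z = uxz ∉ L.

This contradicts the CFL pumping lemma, which requires uv^i xy^i z ∈ L for all i ≥ 0.
Hence L = {ww : w ∈ {a,b}*} is not context-free. ∎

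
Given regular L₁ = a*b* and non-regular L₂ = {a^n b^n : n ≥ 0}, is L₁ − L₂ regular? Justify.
No — L₁ − L₂ is not regular.

a*b* − {a^n b^n} = {a^n b^m : n ≠ m}. If this were regular, then its complement intersected with a*b*, namely {a^n b^n : n ≥ 0}, would be regular too (closure under complement and intersection) — contradiction. So L₁ − L₂ is not regular.

Note that the bare facts "L₁ regular, L₂ non-regular" do not settle the question by themselves: the closure of regular languages under ∪, ∩, complement and difference applies only when BOTH operands are regular. With a non-regular operand the result can come out regular or non-regular depending on the specific languages, so one has to work out L₁ − L₂ for this particular pair, as above.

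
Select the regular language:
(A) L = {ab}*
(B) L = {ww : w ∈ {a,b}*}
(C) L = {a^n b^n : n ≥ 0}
(A) {ab}*

(A) L = {ab}* is regular.

This can be recognized by a finite automaton (DFA/NFA).
Regular expressions like {ab}* define regular languages.

The other choices are not regular:
- {ww : w ∈ {a,b}*}: After pumping, the two halves no longer match
- {a^n b^n : n ≥ 0}: After pumping, the number of a's and b's become unequal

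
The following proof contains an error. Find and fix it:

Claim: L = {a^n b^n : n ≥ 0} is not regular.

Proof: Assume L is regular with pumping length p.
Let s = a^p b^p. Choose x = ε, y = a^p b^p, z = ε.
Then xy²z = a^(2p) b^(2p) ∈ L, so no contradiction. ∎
Error: The decomposition violates |xy| ≤ p. With y = a^p b^p, |xy| = |y| = 2p > p. (The proof also miscomputes xy²z, which would be a^p b^p a^p b^p rather than a^(2p) b^(2p), and it wrongly treats one harmless decomposition as settling the matter — the prover does not get to choose the decomposition.)

Correction: The pumping lemma requires |xy| ≤ p, and the argument must handle every decomposition satisfying |xy| ≤ p, |y| ≥ 1. Since s starts with p a's, any such y consists only of a's, say y = a^k with k ≥ 1. Then xy²z = a^(p+k) b^p has unequal numbers of a's and b's, so xy²z ∉ L — the required contradiction.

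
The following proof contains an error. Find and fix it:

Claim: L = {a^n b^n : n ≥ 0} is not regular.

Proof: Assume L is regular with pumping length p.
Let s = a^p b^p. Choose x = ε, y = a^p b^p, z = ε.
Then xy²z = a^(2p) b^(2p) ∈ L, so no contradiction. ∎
Error: The decomposition violates |xy| ≤ p. With y = a^p b^p, |xy| = |y| = 2p > p. (The proof also miscomputes xy²z, which would be a^p b^p a^p b^p rather than a^(2p) b^(2p), and it wrongly treats one harmless decomposition as settling the matter — the prover does not get to choose the decomposition.)

Correction: The pumping lemma requires |xy| ≤ p, and the argument must handle every decomposition satisfying |xy| ≤ p, |y| ≥ 1. Since s starts with p a's, any such y consists only of a's, say y = a^k with k ≥ 1. Then xy²z = a^(p+k) b^p has unequal numbers of a's and b's, so xy²z ∉ L — the required contradiction.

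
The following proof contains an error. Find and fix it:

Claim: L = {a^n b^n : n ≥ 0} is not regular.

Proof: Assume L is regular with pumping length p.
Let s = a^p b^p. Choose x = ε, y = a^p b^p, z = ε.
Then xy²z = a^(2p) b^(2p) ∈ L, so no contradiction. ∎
Error: The decomposition violates |xy| ≤ p. With y = a^p b^p, |xy| = |y| = 2p > p. (The proof also miscomputes xy²z, which would be a^p b^p a^p b^p rather than a^(2p) b^(2p), and it wrongly treats one harmless decomposition as settling the matter — the prover does not get to choose the decomposition.)

Correction: The pumping lemma requires |xy| ≤ p, and the argument must handle every decomposition satisfying |xy| ≤ p, |y| ≥ 1. Since s starts with p a's, any such y consists only of a's, say y = a^k with k ≥ 1. Then xy²z = a^(p+k) b^p has unequal numbers of a's and b's, so xy²z ∉ L — the required contradiction.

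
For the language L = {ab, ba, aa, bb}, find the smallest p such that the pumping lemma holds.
p = 3

For a finite language L, the pumping lemma holds vacuously if p > max|s| for s ∈ L.

The longest string in L = {ab, ba, aa, bb} has length 2.
If p = 3, then no string s ∈ L has |s| ≥ p, so the condition is vacuously true.

The minimum pumping length is p = 3.

Why no smaller p works: for any p ≤ 2, the longest string s ∈ L has |s| = 2 ≥ p, so it would
have to be pumpable; but pumping up (i = 2, 3, ...) produces ever longer strings, which cannot all lie in the
finite language L. So the pumping property fails for every p ≤ 2.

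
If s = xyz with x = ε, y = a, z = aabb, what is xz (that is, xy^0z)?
aabb

Given x = '', y = 'a', z = 'aabb' and i = 0:

xy^0z = x + y·y·...·y (0 times) + z
       = '' + 'a'^0 + 'aabb'
       = '' + '' + 'aabb'
       = 'aabb'

The pumped string is 'aabb' with length 4.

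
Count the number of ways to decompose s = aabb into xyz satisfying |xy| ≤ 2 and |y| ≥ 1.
3

For s = 'aabb' with pumping length p = 2:

Constraints: |xy| ≤ 2, |y| > 0

Valid decompositions (|xy| ≤ p, |y| ≥ 1):
  • x='', y='a', z='abb'
  • x='a', y='a', z='bb'
  • x='', y='aa', z='bb'

Total count: 3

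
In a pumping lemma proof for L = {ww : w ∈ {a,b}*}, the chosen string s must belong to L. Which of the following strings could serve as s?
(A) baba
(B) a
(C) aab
(A) baba

The pumping lemma is applied to a string s that lies in L, so first check membership of each option:
- (A) baba splits into halves ba · ba, which are equal, so it is in L (w = ba) ✓
- (B) a has odd length 1, so it cannot be written as ww and is not in L ✗
- (C) aab has odd length 3, so it cannot be written as ww and is not in L ✗

Only (A) baba is in L, so it is the only candidate that could play the role of s.
(In a complete proof one picks s in terms of the pumping length p so that |s| ≥ p is guaranteed; a fixed string like baba illustrates the shape of such an s.)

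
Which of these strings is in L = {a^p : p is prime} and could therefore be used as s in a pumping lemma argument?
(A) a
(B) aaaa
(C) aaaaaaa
(C) aaaaaaa

The pumping lemma is applied to a string s that lies in L, so first check membership of each option:
- (A) a has length 1, which is not prime, so it is not in L ✗
- (B) aaaa has length 4 = 2 × 2, which is not prime, so it is not in L ✗
- (C) aaaaaaa has length 7, which is prime, so it is in L ✓

Only (C) aaaaaaa is in L, so it is the only candidate that could play the role of s.
(In a complete proof one picks s in terms of the pumping length p so that |s| ≥ p is guaranteed; a fixed string like aaaaaaa illustrates the shape of such an s.)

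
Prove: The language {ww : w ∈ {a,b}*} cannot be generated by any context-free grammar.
Assume for contradiction that L is context-free, and let p ≥ 1 be the pumping length given by the pumping lemma for CFLs.
Choose s = a^p b^p a^p b^p. Then s ∈ L (take w = a^p b^p) and |s| = 4p ≥ p.
By the CFL pumping lemma, s = uvxyz for some u, v, x, y, z with |vxy| ≤ p, |vy| ≥ 1, and uv^i xy^i z ∈ L for every i ≥ 0.

Write s as four blocks A₁ B₁ A₂ B₂ with A₁ = A₂ = a^p and B₁ = B₂ = b^p. Since |vxy| ≤ p, the window vxy lies inside at most two adjacent blocks. Take i = 0 and let t = uxz, so |t| = 4p − |vy| with 1 ≤ |vy| ≤ p. If |t| is odd, t ∉ L immediately, so assume |vy| is even (hence |vy| ≥ 2) and |t|/2 = 2p − |vy|/2, which satisfies p ≤ |t|/2 ≤ 2p − 1.

Case 1 (vxy inside A₁B₁): t = a^(p−j) b^(p−l) a^p b^p with j + l = |vy|. The second half of t has length < 2p, so it is a suffix of the trailing a^p b^p and ends in b; the first half is a^(p−j) b^(p−l) a^((j+l)/2), which ends in a because (j+l)/2 ≥ 1. The halves differ, so t ∉ L.

Case 2 (vxy inside B₁A₂, straddling the middle): t = a^p b^(p−j) a^(p−l) b^p with j + l = |vy|. If t = ww, then w is a prefix of t of length ≥ p, so w begins with a^p; and w is a suffix of t of length ≥ p, so w ends with b^p. That forces |w| ≥ 2p, contradicting |w| = |t|/2 ≤ 2p − 1. So t ∉ L.

Case 3 (vxy inside A₂B₂): t = a^p b^p a^(p−j) b^(p−l) with j + l = |vy|. The first half of t is a prefix of a^p b^p, so it begins with a; the second half is b^((j+l)/2) a^(p−j) b^(p−l), which begins with b. The halves differ, so t ∉ L.

In every case uv⁰xy⁰z = uxz ∉ L.

This contradicts the CFL pumping lemma, which requires uv^i xy^i z ∈ L for all i ≥ 0.
Hence L = {ww : w ∈ {a,b}*} is not context-free. ∎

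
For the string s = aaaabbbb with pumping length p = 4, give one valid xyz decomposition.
x = 'a', y = 'aaa', z = 'bbbb'

For s = aaaabbbb and p = 4, one valid decomposition is:
- x = 'a' (length 1)
- y = 'aaa' (length 3)
- z = 'bbbb' (length 4)

Verification:
- xyz = 'a' + 'aaa' + 'bbbb' = aaaabbbb ✓
- |xy| = 4 ≤ 4 ✓
- |y| = 3 > 0 ✓

All pumping lemma constraints are satisfied.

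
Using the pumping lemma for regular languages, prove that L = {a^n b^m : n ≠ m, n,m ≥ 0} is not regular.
Assume for contradiction that L is regular, and let p ≥ 1 be the pumping length given by the pumping lemma.
Choose s = a^p b^(p + p!). Then s ∈ L because p ≠ p + p! (as p! ≥ 1), and |s| ≥ p.
By the pumping lemma, s = xyz for some x, y, z with |xy| ≤ p, |y| ≥ 1, and xy^i z ∈ L for every i ≥ 0.
Since |xy| ≤ p and the first p symbols of s are all a's, y = a^k for some k with 1 ≤ k ≤ p.
For every i ≥ 0, xy^i z = a^(p + (i − 1)k) b^(p + p!).

Because 1 ≤ k ≤ p, k divides p!. Let t = p!/k (a positive integer) and take i = t + 1.
Then the number of a's is p + tk = p + p!, which equals the number of b's.
So xy^(t+1) z = a^(p + p!) b^(p + p!) has equally many a's and b's and is NOT in L.

This contradicts the pumping lemma, which requires xy^i z ∈ L for all i ≥ 0.
Hence L = {a^n b^m : n ≠ m, n,m ≥ 0} is not regular. ∎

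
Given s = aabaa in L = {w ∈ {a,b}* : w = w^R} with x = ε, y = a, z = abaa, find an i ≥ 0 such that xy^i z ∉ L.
i = 0

xy⁰z = ε · ε · abaa = abaa; abaa reversed is aaba ≠ abaa, so it is not a palindrome and is not in L.
(Other choices also work, e.g. i = 2, 3; only i = 1 is guaranteed to stay in L since xy¹z = s.)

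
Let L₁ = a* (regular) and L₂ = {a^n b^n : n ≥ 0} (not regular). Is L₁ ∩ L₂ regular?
Yes — L₁ ∩ L₂ is regular.

A string of a* contains no b's, and the only string of {a^n b^n} with no b's is ε (n = 0). So L₁ ∩ L₂ = {ε}, a finite language, which is regular.

Note that the bare facts "L₁ regular, L₂ non-regular" do not settle the question by themselves: the closure of regular languages under ∪, ∩, complement and difference applies only when BOTH operands are regular. With a non-regular operand the result can come out regular or non-regular depending on the specific languages, so one has to work out L₁ ∩ L₂ for this particular pair, as above.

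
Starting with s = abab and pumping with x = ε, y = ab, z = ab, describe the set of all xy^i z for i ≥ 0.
{xy^i z : i ≥ 0} = {(ab)^(i+1) : i ≥ 0} = {ab, abab, ababab, ...}

With x = ε, y = ab, z = ab: Pumping 'ab' gives strings of alternating a's and b's.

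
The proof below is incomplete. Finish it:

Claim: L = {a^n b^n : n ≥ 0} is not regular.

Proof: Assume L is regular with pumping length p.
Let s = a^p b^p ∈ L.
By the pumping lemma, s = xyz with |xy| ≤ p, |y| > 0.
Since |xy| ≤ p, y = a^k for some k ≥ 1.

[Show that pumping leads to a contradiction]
Consider xy²z = a^(p+k) b^p.

Since k ≥ 1, we have p + k > p.
So xy²z has more a's than b's: (p+k) a's vs p b's.
This means xy²z ∉ L because a^n b^n requires equal counts.

This contradicts the pumping lemma which states xy²z ∈ L.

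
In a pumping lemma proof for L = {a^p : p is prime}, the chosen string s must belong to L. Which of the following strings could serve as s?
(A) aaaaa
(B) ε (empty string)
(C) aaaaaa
(A) aaaaa

The pumping lemma is applied to a string s that lies in L, so first check membership of each option:
- (A) aaaaa has length 5, which is prime, so it is in L ✓
- (B) ε has length 0, which is not prime, so it is not in L ✗
- (C) aaaaaa has length 6 = 2 × 3, which is not prime, so it is not in L ✗

Only (A) aaaaa is in L, so it is the only candidate that could play the role of s.
(In a complete proof one picks s in terms of the pumping length p so that |s| ≥ p is guaranteed; a fixed string like aaaaa illustrates the shape of such an s.)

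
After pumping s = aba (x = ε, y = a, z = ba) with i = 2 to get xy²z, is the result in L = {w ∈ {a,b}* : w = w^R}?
No

xy²z = ε · aa · ba = aaba.
aaba reversed is abaa ≠ aaba, so it is not a palindrome and is not in L.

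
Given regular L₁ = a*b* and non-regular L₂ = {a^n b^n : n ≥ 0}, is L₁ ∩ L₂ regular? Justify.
No — L₁ ∩ L₂ is not regular.

Every string a^n b^n already lies in a*b*, so L₁ ∩ L₂ = {a^n b^n : n ≥ 0} = L₂ itself, which is the standard non-regular language (pump s = a^p b^p).

Note that the bare facts "L₁ regular, L₂ non-regular" do not settle the question by themselves: the closure of regular languages under ∪, ∩, complement and difference applies only when BOTH operands are regular. With a non-regular operand the result can come out regular or non-regular depending on the specific languages, so one has to work out L₁ ∩ L₂ for this particular pair, as above.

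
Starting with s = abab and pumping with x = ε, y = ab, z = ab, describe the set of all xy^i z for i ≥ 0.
{xy^i z : i ≥ 0} = {(ab)^(i+1) : i ≥ 0} = {ab, abab, ababab, ...}

With x = ε, y = ab, z = ab: Pumping 'ab' gives strings of alternating a's and b's.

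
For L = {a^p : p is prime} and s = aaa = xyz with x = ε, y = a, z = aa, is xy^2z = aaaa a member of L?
No

xy²z = ε · aa · aa = aaaa.
aaaa has length 4 = 2 × 2, which is not prime, so it is not in L.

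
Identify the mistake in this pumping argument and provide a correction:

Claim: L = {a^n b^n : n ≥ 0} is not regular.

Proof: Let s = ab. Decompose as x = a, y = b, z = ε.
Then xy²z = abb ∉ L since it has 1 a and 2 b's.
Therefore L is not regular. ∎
Error: The string s = ab might be shorter than the pumping length p.

Correction: Choose s = a^p b^p to ensure |s| ≥ p. Also, the decomposition is wrong: with |xy| ≤ p, y cannot include b's when s starts with p a's.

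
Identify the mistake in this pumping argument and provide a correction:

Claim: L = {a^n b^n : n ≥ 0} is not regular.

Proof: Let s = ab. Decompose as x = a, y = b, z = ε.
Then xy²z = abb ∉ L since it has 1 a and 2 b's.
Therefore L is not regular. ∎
Error: The string s = ab might be shorter than the pumping length p.

Correction: Choose s = a^p b^p to ensure |s| ≥ p. Also, the decomposition is wrong: with |xy| ≤ p, y cannot include b's when s starts with p a's.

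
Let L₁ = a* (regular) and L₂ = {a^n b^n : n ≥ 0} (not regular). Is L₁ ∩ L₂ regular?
Yes — L₁ ∩ L₂ is regular.

A string of a* contains no b's, and the only string of {a^n b^n} with no b's is ε (n = 0). So L₁ ∩ L₂ = {ε}, a finite language, which is regular.

Note that the bare facts "L₁ regular, L₂ non-regular" do not settle the question by themselves: the closure of regular languages under ∪, ∩, complement and difference applies only when BOTH operands are regular. With a non-regular operand the result can come out regular or non-regular depending on the specific languages, so one has to work out L₁ ∩ L₂ for this particular pair, as above.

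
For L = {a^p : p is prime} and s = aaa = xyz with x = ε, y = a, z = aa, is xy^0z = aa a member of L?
Yes

xy⁰z = ε · ε · aa = aa.
aa has length 2, which is prime, so it is in L.
(A single pumped string landing in L is not a contradiction by itself; a non-regularity proof needs some i for which xy^i z ∉ L, for every admissible decomposition.)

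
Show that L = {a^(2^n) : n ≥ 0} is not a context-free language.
Assume for contradiction that L is context-free, and let p ≥ 1 be the pumping length given by the pumping lemma for CFLs.
Choose s = a^(2^p). Then s ∈ L and |s| = 2^p ≥ p.
By the CFL pumping lemma, s = uvxyz for some u, v, x, y, z with |vxy| ≤ p, |vy| ≥ 1, and uv^i xy^i z ∈ L for every i ≥ 0.
All symbols are a's, so only lengths matter: let k = |vy|, with 1 ≤ k ≤ |vxy| ≤ p < 2^p.

Take i = 2: |uv²xy²z| = 2^p + k, and 2^p < 2^p + k < 2^p + 2^p = 2^(p+1).
So the length lies strictly between consecutive powers of two and is not a power of 2; uv²xy²z ∉ L.

This contradicts the CFL pumping lemma, which requires uv^i xy^i z ∈ L for all i ≥ 0.
Hence L = {a^(2^n) : n ≥ 0} is not context-free. ∎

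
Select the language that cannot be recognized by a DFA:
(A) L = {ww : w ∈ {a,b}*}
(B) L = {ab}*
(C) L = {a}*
(A) {ww : w ∈ {a,b}*}

(A) L = {ww : w ∈ {a,b}*} is NOT regular.

The pumping lemma can be used to prove this:
After pumping, the two halves no longer match

The other languages are regular because they can be recognized by finite automata.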